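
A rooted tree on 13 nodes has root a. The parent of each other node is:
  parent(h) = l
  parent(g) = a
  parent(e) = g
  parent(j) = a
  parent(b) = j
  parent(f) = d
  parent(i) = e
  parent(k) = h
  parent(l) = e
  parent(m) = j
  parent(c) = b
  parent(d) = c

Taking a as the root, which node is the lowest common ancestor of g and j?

Ancestors of g (toward the root): g, a.
Ancestors of j: j, a.
The deepest node appearing in both lists is a.

a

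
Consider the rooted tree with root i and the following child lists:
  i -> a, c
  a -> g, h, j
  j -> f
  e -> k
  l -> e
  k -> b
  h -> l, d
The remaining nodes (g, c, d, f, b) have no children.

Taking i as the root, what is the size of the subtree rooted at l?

l's subtree: {l, e, k, b}, size 4.

4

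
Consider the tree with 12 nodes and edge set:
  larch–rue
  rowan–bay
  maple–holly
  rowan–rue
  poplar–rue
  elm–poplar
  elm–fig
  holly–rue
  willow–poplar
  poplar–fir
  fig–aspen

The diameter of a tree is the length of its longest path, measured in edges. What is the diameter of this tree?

A longest path is aspen–fig–elm–poplar–rue–holly–maple, with 6 edges.

6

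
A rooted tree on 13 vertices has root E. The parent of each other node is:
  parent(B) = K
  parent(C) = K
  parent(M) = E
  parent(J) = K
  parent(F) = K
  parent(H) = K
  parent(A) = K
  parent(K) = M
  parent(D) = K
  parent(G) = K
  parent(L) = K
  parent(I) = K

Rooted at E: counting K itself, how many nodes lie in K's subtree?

11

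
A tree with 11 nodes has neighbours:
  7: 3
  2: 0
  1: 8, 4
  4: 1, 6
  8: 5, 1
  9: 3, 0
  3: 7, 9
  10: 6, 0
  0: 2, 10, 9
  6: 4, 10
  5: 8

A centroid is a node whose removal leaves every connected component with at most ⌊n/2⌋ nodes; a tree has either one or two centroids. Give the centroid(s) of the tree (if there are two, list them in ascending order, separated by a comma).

If 10 is removed the pieces have sizes 5, 5, all ≤ ⌊11/2⌋ = 5.
Every other node leaves some component of size > 5, so the centroid is unique.

10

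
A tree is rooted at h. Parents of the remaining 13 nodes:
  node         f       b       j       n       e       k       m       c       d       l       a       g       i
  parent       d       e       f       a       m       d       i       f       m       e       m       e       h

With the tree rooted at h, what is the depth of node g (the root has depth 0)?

4

h–i–m–e–g — 4 edges.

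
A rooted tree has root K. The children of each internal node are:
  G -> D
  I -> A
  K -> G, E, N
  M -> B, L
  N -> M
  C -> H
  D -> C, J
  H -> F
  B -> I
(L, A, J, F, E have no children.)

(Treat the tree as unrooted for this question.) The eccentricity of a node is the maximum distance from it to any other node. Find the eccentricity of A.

Distances from A peak at 10, attained at F.
A-I-B-M-N-K-G-D-C-H-F

10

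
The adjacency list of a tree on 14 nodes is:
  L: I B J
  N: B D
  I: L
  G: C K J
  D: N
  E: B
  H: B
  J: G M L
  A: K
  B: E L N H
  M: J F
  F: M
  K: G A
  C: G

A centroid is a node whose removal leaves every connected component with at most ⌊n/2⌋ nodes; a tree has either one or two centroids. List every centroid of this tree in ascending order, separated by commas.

J, L

Removing L splits the tree into components of sizes 7, 5, 1; the largest is 7 ≤ ⌊14/2⌋ = 7.
Its neighbour J also leaves a largest component of size 7, so both are centroids.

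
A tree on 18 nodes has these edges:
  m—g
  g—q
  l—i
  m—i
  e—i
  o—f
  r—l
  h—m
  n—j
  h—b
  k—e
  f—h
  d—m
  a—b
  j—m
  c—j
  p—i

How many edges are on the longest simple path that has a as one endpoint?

6

The node farthest from a is k (r also at distance 6), via a – b – h – m – i – e – k — 6 edges.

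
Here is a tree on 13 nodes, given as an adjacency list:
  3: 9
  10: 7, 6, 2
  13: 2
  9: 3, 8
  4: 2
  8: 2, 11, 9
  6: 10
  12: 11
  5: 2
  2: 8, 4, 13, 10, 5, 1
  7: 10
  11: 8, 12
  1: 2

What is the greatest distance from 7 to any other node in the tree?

The node farthest from 7 is 12 (3 also at distance 5), via 7-10-2-8-11-12 — 5 edges.

5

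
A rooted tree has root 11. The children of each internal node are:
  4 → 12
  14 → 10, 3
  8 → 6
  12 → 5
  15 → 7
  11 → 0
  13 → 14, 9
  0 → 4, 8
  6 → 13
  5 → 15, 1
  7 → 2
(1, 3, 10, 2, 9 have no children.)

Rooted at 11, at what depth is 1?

5

Climbing from 1 to the root: 1–5–12–4–0–11. That's 5 steps.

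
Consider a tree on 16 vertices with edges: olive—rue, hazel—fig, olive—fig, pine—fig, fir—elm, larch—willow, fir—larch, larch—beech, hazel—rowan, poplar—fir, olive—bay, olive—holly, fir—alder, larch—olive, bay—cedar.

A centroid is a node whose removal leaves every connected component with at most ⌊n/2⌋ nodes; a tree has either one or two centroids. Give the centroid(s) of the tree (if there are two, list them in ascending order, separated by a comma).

olive

If olive is removed the pieces have sizes 7, 4, 2, 1, 1, all ≤ ⌊16/2⌋ = 8.
Every other node leaves some component of size > 8, so the centroid is unique.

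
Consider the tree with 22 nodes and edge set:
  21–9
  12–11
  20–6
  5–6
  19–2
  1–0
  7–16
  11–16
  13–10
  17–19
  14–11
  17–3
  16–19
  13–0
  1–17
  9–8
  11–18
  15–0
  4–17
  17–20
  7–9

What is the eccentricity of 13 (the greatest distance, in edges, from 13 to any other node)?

A farthest node from 13 is 8 (21 also at distance 8).
The path 13-0-1-17-19-16-7-9-8 has 8 edges.

8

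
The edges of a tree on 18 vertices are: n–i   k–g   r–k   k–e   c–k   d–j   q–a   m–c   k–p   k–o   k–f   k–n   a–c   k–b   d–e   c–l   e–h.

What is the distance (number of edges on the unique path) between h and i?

4

h – e – k – n – i: 4 edges.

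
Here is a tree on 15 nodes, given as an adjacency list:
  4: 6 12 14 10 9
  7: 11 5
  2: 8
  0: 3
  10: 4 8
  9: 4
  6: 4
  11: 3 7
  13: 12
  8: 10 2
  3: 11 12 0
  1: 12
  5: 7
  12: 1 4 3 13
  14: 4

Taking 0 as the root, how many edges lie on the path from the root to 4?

3

Path from 0 to 4: 0–3–12–4, which has 3 edges.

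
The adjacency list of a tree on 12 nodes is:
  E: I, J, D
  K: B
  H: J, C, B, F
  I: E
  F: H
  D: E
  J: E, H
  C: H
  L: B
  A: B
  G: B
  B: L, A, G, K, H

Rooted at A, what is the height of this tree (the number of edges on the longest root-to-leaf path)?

D sits deepest: A → B → H → J → E → D — 5 edges from the root.

5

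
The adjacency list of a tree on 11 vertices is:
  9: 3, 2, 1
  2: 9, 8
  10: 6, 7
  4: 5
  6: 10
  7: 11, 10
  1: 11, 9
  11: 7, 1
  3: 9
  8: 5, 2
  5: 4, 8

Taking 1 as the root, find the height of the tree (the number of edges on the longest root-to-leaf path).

4 sits deepest: 1-9-2-8-5-4 — 5 edges from the root.

5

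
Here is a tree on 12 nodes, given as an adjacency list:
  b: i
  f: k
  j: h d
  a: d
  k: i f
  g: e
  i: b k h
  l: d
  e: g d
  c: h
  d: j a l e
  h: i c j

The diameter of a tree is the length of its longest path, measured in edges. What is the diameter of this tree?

A longest path is f-k-i-h-j-d-e-g, with 7 edges.

7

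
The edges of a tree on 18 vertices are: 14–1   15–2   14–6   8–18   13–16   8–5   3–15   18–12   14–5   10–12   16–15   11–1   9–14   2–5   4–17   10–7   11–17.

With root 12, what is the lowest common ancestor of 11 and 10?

12

Path 11→root: 11 1 14 5 8 18 12; path 10→root: 10 12.
First common node: 12.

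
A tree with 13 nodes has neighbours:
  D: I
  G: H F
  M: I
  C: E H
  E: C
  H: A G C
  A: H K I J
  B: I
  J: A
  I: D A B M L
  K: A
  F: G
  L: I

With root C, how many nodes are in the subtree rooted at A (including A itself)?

8

Descendants of A (including itself): A, I, J, K, M, D, B, L. That's 8.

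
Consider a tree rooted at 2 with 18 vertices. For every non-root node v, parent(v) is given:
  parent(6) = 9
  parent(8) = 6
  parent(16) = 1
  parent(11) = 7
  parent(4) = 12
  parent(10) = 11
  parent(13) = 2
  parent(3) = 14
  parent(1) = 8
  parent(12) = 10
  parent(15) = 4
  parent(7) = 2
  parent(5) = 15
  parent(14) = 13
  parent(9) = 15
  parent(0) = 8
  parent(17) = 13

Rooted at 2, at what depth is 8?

9

Path from 2 to 8: 2 – 7 – 11 – 10 – 12 – 4 – 15 – 9 – 6 – 8, which has 9 edges.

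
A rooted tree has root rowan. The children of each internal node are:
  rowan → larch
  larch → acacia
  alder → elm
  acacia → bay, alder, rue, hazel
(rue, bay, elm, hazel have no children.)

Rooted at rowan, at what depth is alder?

Path from rowan to alder: rowan → larch → acacia → alder, which has 3 edges.

3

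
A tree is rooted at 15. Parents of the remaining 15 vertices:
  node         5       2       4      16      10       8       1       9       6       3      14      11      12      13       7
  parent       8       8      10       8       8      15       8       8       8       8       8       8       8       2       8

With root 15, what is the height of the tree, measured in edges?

The longest root-to-leaf path is 15–8–2–13 (3 edges).

3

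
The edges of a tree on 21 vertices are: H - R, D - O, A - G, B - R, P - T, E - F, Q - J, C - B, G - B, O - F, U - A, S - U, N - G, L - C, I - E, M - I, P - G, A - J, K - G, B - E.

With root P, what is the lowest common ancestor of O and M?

E

Path O→root: O F E B G P; path M→root: M I E B G P.
First common node: E.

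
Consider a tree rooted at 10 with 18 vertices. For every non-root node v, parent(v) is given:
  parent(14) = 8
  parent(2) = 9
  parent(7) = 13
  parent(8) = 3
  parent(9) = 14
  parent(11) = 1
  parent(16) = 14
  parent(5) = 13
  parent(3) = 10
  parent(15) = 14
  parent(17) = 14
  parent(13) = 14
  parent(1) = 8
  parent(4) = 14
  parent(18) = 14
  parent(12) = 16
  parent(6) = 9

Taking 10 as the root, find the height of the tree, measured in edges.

The longest root-to-leaf path is 10 – 3 – 8 – 14 – 9 – 6 (5 edges).

5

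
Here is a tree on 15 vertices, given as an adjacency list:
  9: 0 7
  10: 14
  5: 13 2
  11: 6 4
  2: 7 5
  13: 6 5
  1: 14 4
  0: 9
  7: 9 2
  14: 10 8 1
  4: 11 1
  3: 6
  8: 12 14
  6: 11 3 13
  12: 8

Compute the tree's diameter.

A longest path is 0 – 9 – 7 – 2 – 5 – 13 – 6 – 11 – 4 – 1 – 14 – 8 – 12, with 12 edges.

12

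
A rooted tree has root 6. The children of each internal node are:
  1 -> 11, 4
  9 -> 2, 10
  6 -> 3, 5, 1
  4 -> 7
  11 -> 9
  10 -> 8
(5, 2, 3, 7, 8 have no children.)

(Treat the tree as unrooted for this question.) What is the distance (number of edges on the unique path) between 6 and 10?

4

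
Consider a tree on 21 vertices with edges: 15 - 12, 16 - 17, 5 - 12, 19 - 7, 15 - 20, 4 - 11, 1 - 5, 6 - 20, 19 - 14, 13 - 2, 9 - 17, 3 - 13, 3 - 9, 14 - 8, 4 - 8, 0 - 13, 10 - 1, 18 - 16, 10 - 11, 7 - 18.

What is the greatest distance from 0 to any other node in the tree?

19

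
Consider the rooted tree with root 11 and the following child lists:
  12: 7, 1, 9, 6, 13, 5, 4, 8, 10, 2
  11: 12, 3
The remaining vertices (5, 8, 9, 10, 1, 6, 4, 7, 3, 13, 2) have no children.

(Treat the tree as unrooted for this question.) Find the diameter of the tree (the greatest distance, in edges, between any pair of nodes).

Starting from 3, a farthest node is 13 at distance 3.
One longest path: 3–11–12–13.
So the diameter is 3.

3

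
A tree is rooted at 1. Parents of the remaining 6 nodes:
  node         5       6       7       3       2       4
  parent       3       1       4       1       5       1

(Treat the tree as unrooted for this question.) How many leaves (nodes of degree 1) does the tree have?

Exactly 3 nodes have a single neighbour: 2, 6, 7.

3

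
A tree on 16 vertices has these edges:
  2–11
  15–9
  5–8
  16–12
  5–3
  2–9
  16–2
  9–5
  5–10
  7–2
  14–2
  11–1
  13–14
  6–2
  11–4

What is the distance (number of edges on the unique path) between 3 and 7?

3–5–9–2–7: 4 edges.

4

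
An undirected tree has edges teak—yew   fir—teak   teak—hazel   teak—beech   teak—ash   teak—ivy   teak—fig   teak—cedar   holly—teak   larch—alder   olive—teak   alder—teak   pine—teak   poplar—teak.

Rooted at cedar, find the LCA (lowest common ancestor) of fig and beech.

teak

fig's ancestor chain is fig, teak, cedar and beech's is beech, teak, cedar; they first meet at teak.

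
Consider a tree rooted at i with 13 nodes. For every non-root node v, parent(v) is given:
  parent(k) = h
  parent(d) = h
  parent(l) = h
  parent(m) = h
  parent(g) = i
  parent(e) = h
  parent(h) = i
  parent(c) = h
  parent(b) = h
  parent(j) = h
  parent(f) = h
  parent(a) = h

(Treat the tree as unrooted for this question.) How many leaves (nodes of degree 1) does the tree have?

Degree-1 nodes: a, b, c, d, e, f, g, j, k, l, m — 11 of them.

11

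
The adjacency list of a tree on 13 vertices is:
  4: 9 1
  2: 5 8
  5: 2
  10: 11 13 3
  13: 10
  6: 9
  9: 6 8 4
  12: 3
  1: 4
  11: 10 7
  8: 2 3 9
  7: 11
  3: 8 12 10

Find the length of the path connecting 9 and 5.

Walking from 9: 9 - 8 - 2 - 5. Length 3.

3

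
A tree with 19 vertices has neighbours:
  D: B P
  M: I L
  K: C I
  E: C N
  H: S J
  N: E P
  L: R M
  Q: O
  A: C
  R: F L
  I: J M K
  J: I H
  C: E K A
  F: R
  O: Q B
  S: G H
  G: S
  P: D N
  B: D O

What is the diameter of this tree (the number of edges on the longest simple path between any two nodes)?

13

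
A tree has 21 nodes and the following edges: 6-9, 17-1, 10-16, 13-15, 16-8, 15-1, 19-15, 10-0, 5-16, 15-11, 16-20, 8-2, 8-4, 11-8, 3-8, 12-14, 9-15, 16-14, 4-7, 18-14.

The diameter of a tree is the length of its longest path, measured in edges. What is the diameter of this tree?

7

A longest path is 17–1–15–11–8–16–14–12, with 7 edges.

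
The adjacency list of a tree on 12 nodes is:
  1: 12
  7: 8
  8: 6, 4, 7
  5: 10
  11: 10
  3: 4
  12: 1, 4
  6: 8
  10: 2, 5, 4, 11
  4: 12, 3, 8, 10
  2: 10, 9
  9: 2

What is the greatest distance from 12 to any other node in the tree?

4

Distances from 12 peak at 4, attained at 9.
12 – 4 – 10 – 2 – 9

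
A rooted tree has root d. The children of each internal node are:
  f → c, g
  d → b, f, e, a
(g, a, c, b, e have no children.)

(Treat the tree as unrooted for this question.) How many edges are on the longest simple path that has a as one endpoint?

3

The node farthest from a is g (c also at distance 3), via a-d-f-g — 3 edges.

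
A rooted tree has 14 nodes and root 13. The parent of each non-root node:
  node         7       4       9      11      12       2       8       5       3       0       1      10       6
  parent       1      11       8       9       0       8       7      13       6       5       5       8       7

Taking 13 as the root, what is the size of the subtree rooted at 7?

7's subtree: {7, 8, 6, 10, 2, 9, 3, 11, 4}, size 9.

9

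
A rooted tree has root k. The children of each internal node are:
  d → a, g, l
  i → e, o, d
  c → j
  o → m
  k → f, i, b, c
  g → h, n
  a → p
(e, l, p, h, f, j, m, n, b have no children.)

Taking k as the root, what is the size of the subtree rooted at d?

Descendants of d (including itself): d, g, a, l, n, h, p. That's 7.

7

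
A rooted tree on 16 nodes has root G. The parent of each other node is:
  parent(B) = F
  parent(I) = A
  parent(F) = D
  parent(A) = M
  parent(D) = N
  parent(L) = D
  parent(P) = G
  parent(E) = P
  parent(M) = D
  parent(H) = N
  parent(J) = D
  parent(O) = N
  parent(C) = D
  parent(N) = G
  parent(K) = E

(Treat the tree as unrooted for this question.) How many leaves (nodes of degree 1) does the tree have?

8

The leaves are B, C, H, I, J, K, L, O.
That is 8 leaves.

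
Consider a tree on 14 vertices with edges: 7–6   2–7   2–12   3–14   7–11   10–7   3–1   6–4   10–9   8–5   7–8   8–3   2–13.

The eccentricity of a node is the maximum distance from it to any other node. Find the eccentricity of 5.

A farthest node from 5 is 12 (4, 9, 13 also at distance 4).
The path 5 – 8 – 7 – 2 – 12 has 4 edges.

4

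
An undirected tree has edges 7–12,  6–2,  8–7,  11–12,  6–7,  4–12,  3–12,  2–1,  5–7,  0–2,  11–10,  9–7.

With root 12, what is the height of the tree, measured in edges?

The longest root-to-leaf path is 12 → 7 → 6 → 2 → 1 (4 edges).

4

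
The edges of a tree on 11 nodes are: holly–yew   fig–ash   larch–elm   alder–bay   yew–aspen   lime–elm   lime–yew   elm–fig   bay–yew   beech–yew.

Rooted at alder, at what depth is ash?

alder – bay – yew – lime – elm – fig – ash — 6 edges.

6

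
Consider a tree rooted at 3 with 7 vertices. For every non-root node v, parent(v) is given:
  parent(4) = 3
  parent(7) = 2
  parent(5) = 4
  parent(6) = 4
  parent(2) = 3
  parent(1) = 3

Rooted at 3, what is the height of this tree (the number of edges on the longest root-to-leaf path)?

2

6 sits deepest: 3–4–6 — 2 edges from the root.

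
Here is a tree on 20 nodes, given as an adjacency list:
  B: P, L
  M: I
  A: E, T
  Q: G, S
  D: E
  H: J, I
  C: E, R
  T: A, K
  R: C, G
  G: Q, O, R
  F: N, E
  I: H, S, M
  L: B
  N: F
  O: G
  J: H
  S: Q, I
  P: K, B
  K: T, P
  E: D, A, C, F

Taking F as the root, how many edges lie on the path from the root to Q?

5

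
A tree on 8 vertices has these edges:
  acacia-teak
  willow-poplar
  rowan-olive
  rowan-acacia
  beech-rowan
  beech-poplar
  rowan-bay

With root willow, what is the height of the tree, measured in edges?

The longest root-to-leaf path is willow-poplar-beech-rowan-acacia-teak (5 edges).

5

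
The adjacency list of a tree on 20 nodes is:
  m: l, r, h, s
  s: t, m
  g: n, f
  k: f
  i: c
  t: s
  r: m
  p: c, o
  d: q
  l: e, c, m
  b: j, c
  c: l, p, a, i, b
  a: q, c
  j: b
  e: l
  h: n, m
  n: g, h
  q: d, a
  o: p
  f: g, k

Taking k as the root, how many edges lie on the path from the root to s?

6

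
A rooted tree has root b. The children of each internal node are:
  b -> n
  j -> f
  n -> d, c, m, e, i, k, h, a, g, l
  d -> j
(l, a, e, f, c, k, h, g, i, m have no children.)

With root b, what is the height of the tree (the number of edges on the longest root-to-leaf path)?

4

A deepest node is f, reached by b–n–d–j–f.
That path has 4 edges, so the height is 4.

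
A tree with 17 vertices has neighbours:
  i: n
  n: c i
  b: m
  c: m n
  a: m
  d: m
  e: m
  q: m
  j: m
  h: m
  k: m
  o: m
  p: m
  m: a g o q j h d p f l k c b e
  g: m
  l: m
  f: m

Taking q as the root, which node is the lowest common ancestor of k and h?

m

Path k→root: k m q; path h→root: h m q.
First common node: m.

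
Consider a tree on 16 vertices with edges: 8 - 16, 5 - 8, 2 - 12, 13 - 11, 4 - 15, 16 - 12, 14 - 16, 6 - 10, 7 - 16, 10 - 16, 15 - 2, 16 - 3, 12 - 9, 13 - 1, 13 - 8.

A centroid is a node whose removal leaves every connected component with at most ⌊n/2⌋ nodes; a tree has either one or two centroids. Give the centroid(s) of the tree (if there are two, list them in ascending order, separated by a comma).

16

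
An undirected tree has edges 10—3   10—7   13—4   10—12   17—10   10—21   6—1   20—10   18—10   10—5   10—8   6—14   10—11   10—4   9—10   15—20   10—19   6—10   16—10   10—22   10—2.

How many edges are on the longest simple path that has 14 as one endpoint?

4

A farthest node from 14 is 15 (13 also at distance 4).
The path 14–6–10–20–15 has 4 edges.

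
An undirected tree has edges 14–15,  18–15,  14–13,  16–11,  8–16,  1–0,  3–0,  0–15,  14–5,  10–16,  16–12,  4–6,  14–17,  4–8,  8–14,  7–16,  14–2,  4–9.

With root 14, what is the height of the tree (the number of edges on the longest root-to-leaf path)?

3

The longest root-to-leaf path is 14 → 8 → 4 → 6 (3 edges).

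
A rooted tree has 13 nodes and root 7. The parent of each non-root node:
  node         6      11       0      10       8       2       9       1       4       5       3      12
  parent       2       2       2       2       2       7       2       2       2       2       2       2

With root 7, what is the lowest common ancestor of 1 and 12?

1's ancestor chain is 1, 2, 7 and 12's is 12, 2, 7; they first meet at 2.

2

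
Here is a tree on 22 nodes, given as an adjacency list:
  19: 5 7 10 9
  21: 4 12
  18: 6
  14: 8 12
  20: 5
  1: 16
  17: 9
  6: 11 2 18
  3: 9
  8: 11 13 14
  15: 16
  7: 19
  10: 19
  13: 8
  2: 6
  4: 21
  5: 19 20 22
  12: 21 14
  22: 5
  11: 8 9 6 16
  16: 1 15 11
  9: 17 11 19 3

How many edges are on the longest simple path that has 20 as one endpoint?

9

A farthest node from 20 is 4.
The path 20-5-19-9-11-8-14-12-21-4 has 9 edges.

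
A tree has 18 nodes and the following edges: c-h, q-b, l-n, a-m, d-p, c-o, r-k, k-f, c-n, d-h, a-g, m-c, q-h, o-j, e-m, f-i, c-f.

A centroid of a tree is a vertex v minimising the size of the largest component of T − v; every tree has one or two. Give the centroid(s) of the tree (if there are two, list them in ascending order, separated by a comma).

If c is removed the pieces have sizes 5, 4, 4, 2, 2, all ≤ ⌊18/2⌋ = 9.
No neighbour of c does as well, so c is the unique centroid.

c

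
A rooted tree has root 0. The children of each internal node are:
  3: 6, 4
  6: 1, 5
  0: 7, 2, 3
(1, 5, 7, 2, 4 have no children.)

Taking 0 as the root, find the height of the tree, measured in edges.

3

A deepest node is 5, reached by 0 – 3 – 6 – 5.
That path has 3 edges, so the height is 3.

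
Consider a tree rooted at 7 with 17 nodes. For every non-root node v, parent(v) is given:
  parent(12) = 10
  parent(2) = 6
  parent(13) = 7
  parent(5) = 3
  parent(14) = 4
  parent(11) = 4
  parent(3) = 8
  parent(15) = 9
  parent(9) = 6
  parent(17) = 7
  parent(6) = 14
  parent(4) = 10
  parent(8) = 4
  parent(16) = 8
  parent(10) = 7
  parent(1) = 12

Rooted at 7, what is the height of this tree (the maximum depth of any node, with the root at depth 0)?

6

The longest root-to-leaf path is 7-10-4-14-6-9-15 (6 edges).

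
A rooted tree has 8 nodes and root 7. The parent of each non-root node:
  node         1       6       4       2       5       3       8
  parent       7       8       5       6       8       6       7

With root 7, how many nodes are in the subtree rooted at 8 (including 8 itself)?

8's subtree: {8, 6, 5, 3, 2, 4}, size 6.

6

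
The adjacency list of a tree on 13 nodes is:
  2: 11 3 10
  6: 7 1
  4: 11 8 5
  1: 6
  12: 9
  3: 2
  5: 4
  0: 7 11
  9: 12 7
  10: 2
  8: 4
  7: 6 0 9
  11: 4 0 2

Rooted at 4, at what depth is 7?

3

4–11–0–7 — 3 edges.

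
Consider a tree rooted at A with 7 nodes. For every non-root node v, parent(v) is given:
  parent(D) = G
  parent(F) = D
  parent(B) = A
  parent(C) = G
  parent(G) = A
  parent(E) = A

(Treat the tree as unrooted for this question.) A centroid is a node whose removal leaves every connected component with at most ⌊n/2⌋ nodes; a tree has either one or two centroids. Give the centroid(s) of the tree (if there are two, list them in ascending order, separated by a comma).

G

Removing G splits the tree into components of sizes 3, 2, 1; the largest is 3 ≤ ⌊7/2⌋ = 3.
Every other node leaves some component of size > 3, so the centroid is unique.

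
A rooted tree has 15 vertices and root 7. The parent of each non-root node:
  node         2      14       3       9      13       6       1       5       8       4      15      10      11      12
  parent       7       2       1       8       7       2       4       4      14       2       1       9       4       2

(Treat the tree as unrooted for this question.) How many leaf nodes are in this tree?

8

Exactly 8 nodes have a single neighbour: 3, 5, 6, 10, 11, 12, 13, 15.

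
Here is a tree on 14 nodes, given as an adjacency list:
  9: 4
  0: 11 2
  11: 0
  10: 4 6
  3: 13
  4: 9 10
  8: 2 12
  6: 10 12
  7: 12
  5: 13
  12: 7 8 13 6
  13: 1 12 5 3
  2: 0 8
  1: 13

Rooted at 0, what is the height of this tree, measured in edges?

The longest root-to-leaf path is 0 – 2 – 8 – 12 – 6 – 10 – 4 – 9 (7 edges).

7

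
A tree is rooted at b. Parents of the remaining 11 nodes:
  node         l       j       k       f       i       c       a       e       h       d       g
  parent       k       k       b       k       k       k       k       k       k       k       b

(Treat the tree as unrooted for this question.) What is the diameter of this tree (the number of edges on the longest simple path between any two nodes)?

Starting from g, a farthest node is a at distance 3.
One longest path: g–b–k–a.
So the diameter is 3.

3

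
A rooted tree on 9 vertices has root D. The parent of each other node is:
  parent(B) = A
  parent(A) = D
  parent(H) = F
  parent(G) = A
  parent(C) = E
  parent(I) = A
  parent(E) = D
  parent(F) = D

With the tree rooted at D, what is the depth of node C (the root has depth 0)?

D–E–C — 2 edges.

2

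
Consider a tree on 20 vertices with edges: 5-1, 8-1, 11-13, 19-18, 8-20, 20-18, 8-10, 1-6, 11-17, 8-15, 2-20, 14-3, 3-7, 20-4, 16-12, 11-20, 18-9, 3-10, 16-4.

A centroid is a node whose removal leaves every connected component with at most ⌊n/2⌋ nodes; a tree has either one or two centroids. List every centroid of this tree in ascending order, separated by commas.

20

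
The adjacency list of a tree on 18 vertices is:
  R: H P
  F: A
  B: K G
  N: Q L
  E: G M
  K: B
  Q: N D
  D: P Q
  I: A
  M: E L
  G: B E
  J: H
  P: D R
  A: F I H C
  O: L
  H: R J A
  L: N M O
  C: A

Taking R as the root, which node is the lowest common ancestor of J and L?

J's ancestor chain is J, H, R and L's is L, N, Q, D, P, R; they first meet at R.

R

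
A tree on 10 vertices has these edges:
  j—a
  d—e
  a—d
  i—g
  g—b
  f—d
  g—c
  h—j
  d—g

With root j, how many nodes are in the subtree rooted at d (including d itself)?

7

d's subtree: {d, e, g, f, b, c, i}, size 7.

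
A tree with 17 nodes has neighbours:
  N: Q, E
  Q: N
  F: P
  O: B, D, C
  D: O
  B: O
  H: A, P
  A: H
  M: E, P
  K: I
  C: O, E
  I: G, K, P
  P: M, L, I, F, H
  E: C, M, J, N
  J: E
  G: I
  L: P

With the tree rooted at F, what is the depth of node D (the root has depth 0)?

6

Path from F to D: F → P → M → E → C → O → D, which has 6 edges.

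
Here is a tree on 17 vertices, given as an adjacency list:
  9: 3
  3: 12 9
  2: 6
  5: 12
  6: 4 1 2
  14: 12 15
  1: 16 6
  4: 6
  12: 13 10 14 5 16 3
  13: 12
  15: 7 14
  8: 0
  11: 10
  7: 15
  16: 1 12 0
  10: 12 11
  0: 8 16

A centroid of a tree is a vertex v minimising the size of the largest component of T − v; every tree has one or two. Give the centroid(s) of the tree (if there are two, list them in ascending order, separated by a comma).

12

Delete 12: the remaining components have sizes 7, 3, 2, 2, 1, 1. Max 7 ≤ 8, so 12 is a centroid.
No neighbour of 12 does as well, so 12 is the unique centroid.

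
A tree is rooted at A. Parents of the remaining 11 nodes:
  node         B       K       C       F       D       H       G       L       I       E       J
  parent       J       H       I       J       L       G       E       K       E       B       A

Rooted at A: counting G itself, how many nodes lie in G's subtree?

Descendants of G (including itself): G, H, K, L, D. That's 5.

5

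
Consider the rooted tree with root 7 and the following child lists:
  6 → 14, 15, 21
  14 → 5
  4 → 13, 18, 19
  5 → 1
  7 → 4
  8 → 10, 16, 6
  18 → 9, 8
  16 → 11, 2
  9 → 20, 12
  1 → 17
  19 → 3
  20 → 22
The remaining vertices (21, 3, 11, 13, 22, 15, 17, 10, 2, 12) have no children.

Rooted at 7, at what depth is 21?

Climbing from 21 to the root: 21 → 6 → 8 → 18 → 4 → 7. That's 5 steps.

5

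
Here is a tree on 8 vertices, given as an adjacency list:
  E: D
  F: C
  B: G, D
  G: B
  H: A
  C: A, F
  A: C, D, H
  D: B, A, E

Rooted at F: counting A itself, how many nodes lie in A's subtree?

6

Descendants of A (including itself): A, D, H, B, E, G. That's 6.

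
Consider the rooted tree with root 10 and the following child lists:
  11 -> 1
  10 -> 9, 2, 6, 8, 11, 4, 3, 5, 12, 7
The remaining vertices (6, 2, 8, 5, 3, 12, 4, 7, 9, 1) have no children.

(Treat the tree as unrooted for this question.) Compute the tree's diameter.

3

Starting from 1, a farthest node is 9 at distance 3.
One longest path: 1 – 11 – 10 – 9.
So the diameter is 3.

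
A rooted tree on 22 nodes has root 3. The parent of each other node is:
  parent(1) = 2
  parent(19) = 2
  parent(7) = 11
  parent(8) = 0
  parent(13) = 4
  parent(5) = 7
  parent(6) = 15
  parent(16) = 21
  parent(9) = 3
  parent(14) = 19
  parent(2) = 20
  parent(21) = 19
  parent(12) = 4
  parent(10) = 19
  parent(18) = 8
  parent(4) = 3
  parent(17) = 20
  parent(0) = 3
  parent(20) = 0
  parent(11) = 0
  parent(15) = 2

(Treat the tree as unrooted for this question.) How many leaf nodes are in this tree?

Degree-1 nodes: 1, 5, 6, 9, 10, 12, 13, 14, 16, 17, 18 — 11 of them.

11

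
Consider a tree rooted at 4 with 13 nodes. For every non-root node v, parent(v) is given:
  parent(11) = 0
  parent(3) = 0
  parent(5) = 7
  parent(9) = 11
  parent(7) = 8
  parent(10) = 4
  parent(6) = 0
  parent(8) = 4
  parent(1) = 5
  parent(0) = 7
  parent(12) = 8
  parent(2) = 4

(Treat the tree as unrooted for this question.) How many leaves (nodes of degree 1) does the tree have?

Degree-1 nodes: 1, 2, 3, 6, 9, 10, 12 — 7 of them.

7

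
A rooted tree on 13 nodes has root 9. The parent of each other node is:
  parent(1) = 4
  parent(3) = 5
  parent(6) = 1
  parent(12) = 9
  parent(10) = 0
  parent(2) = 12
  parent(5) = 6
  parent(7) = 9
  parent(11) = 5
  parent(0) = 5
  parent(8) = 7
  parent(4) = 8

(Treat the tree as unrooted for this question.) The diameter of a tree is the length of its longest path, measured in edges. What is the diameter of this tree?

10

A longest path is 2 - 12 - 9 - 7 - 8 - 4 - 1 - 6 - 5 - 0 - 10, with 10 edges.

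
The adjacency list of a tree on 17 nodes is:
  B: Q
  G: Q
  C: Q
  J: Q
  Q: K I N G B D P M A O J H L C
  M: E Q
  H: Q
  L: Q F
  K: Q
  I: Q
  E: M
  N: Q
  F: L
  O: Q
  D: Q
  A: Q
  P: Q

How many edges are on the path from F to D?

3

F – L – Q – D: 3 edges.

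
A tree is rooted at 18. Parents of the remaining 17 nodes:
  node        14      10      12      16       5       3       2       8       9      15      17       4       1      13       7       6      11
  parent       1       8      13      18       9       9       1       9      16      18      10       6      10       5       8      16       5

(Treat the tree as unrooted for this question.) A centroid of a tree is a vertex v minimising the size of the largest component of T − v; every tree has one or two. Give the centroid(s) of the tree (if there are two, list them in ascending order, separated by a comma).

9

Removing 9 splits the tree into components of sizes 7, 5, 4, 1; the largest is 7 ≤ ⌊18/2⌋ = 9.
No neighbour of 9 does as well, so 9 is the unique centroid.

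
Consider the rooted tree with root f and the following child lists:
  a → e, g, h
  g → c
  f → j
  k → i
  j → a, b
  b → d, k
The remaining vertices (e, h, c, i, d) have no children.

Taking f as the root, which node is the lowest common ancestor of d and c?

d's ancestor chain is d, b, j, f and c's is c, g, a, j, f; they first meet at j.

j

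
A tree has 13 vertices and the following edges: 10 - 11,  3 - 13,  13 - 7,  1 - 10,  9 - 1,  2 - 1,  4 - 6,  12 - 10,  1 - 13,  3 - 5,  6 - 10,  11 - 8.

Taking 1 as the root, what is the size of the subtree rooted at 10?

The subtree rooted at 10 contains: 10, 6, 12, 11, 4, 8 — 6 nodes.

6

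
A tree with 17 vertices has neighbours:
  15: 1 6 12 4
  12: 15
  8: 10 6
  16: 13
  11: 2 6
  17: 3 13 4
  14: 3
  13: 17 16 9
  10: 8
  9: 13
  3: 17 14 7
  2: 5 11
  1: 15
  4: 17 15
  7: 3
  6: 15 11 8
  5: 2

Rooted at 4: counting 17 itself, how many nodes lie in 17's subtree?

7

17's subtree: {17, 13, 3, 9, 16, 7, 14}, size 7.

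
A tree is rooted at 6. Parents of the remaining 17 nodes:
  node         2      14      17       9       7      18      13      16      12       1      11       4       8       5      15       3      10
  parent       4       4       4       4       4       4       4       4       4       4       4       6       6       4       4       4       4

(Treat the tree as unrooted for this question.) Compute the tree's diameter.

3

A longest path is 8 - 6 - 4 - 7, with 3 edges.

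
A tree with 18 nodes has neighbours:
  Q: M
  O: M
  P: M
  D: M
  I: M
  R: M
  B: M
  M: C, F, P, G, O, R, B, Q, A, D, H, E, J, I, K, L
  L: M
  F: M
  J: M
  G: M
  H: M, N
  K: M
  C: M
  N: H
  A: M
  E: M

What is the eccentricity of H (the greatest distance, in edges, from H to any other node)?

The node farthest from H is Q (O, J, D, P, E, L, I, C, A, F, G, R, B, K also at distance 2), via H-M-Q — 2 edges.

2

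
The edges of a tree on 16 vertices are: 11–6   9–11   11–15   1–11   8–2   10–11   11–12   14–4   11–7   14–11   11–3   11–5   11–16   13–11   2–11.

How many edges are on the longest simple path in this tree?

4

Starting from 4, a farthest node is 8 at distance 4.
One longest path: 4 - 14 - 11 - 2 - 8.
So the diameter is 4.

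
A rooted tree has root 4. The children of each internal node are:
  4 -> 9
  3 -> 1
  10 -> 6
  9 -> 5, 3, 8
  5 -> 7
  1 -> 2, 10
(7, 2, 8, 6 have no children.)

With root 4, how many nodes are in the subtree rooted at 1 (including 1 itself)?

Descendants of 1 (including itself): 1, 10, 2, 6. That's 4.

4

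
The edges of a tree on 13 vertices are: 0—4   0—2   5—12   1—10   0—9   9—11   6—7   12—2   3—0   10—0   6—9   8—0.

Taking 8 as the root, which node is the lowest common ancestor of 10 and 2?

Ancestors of 10 (toward the root): 10, 0, 8.
Ancestors of 2: 2, 0, 8.
The deepest node appearing in both lists is 0.

0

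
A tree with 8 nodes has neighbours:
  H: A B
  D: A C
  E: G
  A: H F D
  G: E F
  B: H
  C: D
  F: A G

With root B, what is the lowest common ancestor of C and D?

Ancestors of C (toward the root): C, D, A, H, B.
Ancestors of D: D, A, H, B.
The deepest node appearing in both lists is D.

D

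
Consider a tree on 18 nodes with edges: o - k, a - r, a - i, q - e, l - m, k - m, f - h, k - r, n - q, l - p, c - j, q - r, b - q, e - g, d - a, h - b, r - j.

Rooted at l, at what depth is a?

4

l → m → k → r → a — 4 edges.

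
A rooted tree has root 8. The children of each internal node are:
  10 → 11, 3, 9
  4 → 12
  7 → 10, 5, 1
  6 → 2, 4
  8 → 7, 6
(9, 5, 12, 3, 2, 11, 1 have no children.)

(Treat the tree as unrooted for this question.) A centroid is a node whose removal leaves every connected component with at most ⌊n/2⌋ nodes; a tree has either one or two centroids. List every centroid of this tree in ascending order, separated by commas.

If 7 is removed the pieces have sizes 5, 4, 1, 1, all ≤ ⌊12/2⌋ = 6.
No neighbour of 7 does as well, so 7 is the unique centroid.

7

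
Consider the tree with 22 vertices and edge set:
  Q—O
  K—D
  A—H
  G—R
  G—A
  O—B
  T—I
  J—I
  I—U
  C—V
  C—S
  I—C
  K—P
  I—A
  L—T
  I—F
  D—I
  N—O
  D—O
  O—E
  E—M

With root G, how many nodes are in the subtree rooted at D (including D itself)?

9

Descendants of D (including itself): D, O, K, B, N, E, Q, P, M. That's 9.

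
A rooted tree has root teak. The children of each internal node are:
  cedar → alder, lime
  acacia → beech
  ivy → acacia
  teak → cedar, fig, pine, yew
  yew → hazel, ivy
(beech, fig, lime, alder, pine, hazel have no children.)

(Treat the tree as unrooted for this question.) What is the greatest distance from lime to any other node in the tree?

6

Distances from lime peak at 6, attained at beech.
lime-cedar-teak-yew-ivy-acacia-beech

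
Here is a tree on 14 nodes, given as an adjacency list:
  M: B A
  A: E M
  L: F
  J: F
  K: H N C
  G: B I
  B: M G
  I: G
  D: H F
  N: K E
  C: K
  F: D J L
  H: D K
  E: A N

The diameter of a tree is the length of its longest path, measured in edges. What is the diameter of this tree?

11

BFS from L reaches I last, at distance 11; BFS from I confirms no node is farther.
Path: L-F-D-H-K-N-E-A-M-B-G-I.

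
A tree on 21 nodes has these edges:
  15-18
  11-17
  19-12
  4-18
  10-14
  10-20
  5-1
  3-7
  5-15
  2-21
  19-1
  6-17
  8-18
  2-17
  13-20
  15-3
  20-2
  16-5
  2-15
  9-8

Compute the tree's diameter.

BFS from 14 reaches 12 last, at distance 8; BFS from 12 confirms no node is farther.
Path: 14 – 10 – 20 – 2 – 15 – 5 – 1 – 19 – 12.

8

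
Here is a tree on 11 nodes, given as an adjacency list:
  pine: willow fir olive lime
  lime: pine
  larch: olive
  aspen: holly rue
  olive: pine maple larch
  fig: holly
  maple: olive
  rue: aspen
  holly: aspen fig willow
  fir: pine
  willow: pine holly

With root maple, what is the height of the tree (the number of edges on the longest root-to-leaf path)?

A deepest node is rue, reached by maple-olive-pine-willow-holly-aspen-rue.
That path has 6 edges, so the height is 6.

6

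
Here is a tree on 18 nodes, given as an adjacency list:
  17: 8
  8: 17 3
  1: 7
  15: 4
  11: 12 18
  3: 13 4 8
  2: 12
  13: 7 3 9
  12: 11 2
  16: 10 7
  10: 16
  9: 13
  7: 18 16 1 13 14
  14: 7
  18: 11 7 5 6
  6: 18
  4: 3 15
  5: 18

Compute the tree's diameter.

8

Starting from 2, a farthest node is 15 at distance 8.
One longest path: 2-12-11-18-7-13-3-4-15.
So the diameter is 8.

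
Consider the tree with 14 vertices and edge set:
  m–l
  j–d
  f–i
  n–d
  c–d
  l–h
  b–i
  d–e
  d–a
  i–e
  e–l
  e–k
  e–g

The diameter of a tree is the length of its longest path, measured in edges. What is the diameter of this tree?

4

BFS from c reaches b last, at distance 4; BFS from b confirms no node is farther.
Path: c-d-e-i-b.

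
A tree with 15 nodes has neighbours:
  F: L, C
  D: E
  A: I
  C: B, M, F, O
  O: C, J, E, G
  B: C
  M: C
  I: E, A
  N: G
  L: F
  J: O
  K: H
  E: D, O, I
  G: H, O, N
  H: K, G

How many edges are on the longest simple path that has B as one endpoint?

The node farthest from B is K (A also at distance 5), via B-C-O-G-H-K — 5 edges.

5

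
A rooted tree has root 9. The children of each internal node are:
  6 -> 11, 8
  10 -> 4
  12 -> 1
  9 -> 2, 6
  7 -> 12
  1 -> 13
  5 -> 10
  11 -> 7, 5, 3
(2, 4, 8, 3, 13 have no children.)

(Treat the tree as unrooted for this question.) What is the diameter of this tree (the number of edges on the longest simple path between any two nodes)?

Starting from 13, a farthest node is 4 at distance 7.
One longest path: 13 - 1 - 12 - 7 - 11 - 5 - 10 - 4.
So the diameter is 7.

7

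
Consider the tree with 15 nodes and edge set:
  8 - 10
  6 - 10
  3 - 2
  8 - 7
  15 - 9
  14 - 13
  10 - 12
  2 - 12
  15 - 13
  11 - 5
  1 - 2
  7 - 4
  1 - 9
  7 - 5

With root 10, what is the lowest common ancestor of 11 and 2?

Path 11→root: 11 5 7 8 10; path 2→root: 2 12 10.
First common node: 10.

10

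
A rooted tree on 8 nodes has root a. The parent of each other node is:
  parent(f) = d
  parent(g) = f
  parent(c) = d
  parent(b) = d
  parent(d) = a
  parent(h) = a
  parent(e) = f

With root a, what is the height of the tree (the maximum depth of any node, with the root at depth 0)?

3

A deepest node is e, reached by a → d → f → e.
That path has 3 edges, so the height is 3.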